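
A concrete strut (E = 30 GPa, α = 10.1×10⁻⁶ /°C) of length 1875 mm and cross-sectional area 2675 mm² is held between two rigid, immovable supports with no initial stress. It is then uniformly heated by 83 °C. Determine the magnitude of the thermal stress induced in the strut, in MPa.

σ ≈ 25.1 MPa (compressive)

With length fixed, the mechanical strain must cancel the thermal strain αΔT = 10.1×10⁻⁶ × 83 = 838.3×10⁻⁶.
σ = EαΔT = 30×10³ × 10.1×10⁻⁶ × 83 = 25.15 MPa (compressive; the strut is trying to expand).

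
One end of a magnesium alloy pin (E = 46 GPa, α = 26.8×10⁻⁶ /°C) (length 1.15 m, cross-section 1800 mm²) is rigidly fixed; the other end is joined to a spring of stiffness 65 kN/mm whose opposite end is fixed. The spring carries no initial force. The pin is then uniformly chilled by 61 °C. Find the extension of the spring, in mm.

δ ≈ 0.988 mm

Free thermal contraction: δ_free = αΔT L = 26.8×10⁻⁶ × 61 × 1150 = 1.88 mm.
Let P be the tensile force in the spring. The pin extends elastically by PL/(AE) and the spring stretches by P/k; together these equal δ_free.
So P = δ_free / [L/(AE) + 1/k] = 1.88 / [ 1150/(1800×46×10³) + 1/(65×10³) ].
P = 1.88 / 2.927×10⁻⁵ = 64220 N.
Spring extension = P/k = 64220/(65×10³) = 0.988 mm.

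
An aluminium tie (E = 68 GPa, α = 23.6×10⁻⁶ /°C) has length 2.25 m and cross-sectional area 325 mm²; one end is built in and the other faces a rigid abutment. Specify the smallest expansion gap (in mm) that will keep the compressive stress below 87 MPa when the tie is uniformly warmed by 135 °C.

With no wall the tie would lengthen by αΔT L = 23.6×10⁻⁶ × 135 × 2250 = 7.168 mm.
At the allowable stress the elastic shortening the wall may impose is σL/E = 87 × 2250 / (68×10³) = 2.879 mm.
The gap must absorb the remainder: g_min = 7.168 − 2.879 = 4.29 mm.

g ≈ 4.29 mm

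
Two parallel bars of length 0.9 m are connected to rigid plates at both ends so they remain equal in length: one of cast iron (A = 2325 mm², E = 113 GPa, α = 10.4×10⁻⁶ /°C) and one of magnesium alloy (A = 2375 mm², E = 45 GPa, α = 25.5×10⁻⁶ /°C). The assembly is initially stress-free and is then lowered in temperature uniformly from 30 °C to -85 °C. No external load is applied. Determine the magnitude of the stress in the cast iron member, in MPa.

Both members must finish at the same length. With the larger α, the magnesium alloy tends to over-contract; the plates restrain it, putting the magnesium alloy in tension and the cast iron in compression. With no external load the two internal forces are equal and opposite, magnitude P.
Compatibility of the two members (thermal + elastic change equal): (α₁ − α₂)ΔT = P·[1/(A₁E₁) + 1/(A₂E₂)].
|α₁ − α₂|·ΔT = 15.1×10⁻⁶ × 115 = 0.001736.
1/(A₁E₁) + 1/(A₂E₂) = 1/(2325×113×10³) + 1/(2375×45×10³) = 1.316×10⁻⁸ N⁻¹.
P = 0.001736 / 1.316×10⁻⁸ = 131900 N = 131.9 kN.
σ_{cast iron} = P/A₁ = 131900/2325 = 56.74 MPa, compressive.

σ ≈ 56.7 MPa (compressive)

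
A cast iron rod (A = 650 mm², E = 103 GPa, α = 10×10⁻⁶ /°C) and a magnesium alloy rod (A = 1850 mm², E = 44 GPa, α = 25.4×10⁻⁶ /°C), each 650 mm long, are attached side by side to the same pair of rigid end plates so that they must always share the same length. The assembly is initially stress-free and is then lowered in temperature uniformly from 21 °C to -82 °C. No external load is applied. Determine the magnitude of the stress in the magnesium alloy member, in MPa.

σ ≈ 31.5 MPa (tensile)

Both members must finish at the same length. With the larger α, the magnesium alloy tends to over-contract; the plates restrain it, putting the magnesium alloy in tension and the cast iron in compression. With no external load the two internal forces are equal and opposite, magnitude P.
Equating the net (thermal + elastic) strains gives |α₁ − α₂|·ΔT = P·[1/(A₁E₁) + 1/(A₂E₂)].
|α₁ − α₂|·ΔT = 15.4×10⁻⁶ × 103 = 0.001586.
1/(A₁E₁) + 1/(A₂E₂) = 1/(650×103×10³) + 1/(1850×44×10³) = 2.722×10⁻⁸ N⁻¹.
P = 0.001586 / 2.722×10⁻⁸ = 58270 N = 58.27 kN.
σ_{magnesium alloy} = P/A₂ = 58270/1850 = 31.5 MPa, tensile.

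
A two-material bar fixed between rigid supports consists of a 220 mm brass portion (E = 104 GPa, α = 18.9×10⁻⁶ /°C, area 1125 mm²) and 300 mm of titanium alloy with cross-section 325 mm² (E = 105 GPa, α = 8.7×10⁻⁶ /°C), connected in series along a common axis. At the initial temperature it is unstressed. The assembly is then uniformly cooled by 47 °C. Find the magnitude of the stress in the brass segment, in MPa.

Free thermal contraction of the whole bar: Σ αᵢΔT Lᵢ = 18.9×10⁻⁶×47×220 + 8.7×10⁻⁶×47×300 = 0.3181 mm.
Since the ends are fixed, an axial force P builds up, equal in every segment, with P · Σ Lᵢ/(AᵢEᵢ) = δ_free.
Σ Lᵢ/(AᵢEᵢ) = 220/(1125×104×10³) + 300/(325×105×10³) = 1.067×10⁻⁵ mm/N.
P = 0.3181 / 1.067×10⁻⁵ = 29810 N = 29.81 kN, tensile.
σ_{brass} = P / A = 29810 / 1125 = 26.5 MPa.

σ ≈ 26.5 MPa (tensile)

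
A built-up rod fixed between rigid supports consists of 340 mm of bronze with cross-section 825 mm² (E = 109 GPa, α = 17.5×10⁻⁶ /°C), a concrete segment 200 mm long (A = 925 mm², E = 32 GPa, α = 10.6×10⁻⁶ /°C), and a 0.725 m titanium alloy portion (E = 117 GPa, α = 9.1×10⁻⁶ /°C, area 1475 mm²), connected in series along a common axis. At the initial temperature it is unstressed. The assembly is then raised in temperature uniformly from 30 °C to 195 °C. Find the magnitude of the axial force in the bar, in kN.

P ≈ 164 kN (compressive)

Free thermal expansion of the whole bar: Σ αᵢΔT Lᵢ = 17.5×10⁻⁶×165×340 + 10.6×10⁻⁶×165×200 + 9.1×10⁻⁶×165×725 = 2.42 mm.
The rigid supports impose zero overall length change; the single axial force P common to all segments must satisfy P Σ Lᵢ/(AᵢEᵢ) = δ_free.
Σ Lᵢ/(AᵢEᵢ) = 340/(825×109×10³) + 200/(925×32×10³) + 725/(1475×117×10³) = 1.474×10⁻⁵ mm/N.
Hence P = δ_free / Σ(L/AE) = 2.42/1.474×10⁻⁵ = 164.2 kN (compressive).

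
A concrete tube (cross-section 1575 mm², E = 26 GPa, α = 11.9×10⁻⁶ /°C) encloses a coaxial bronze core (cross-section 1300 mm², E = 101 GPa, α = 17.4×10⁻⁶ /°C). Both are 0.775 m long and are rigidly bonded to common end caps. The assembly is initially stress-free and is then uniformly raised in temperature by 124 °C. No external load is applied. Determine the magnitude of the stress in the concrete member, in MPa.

σ ≈ 13.5 MPa (tensile)

The bronze has the larger α, so on heating it would change length more than the concrete if both were free. The rigid plates force a common final length, so the bronze is put into compression and the concrete into tension, with equal and opposite forces P (no external load).
Setting the final lengths equal and cancelling L: (α₁ − α₂)ΔT = P/(A₁E₁) + P/(A₂E₂).
|α₁ − α₂|·ΔT = 5.5×10⁻⁶ × 124 = 0.000682.
1/(A₁E₁) + 1/(A₂E₂) = 1/(1575×26×10³) + 1/(1300×101×10³) = 3.204×10⁻⁸ N⁻¹.
P = 0.000682 / 3.204×10⁻⁸ = 21290 N = 21.29 kN.
σ_{concrete} = P/A₁ = 21290/1575 = 13.52 MPa, tensile.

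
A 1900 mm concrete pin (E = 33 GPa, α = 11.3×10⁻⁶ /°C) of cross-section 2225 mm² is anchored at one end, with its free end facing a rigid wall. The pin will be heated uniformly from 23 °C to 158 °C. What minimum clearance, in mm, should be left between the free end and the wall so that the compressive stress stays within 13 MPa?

g ≈ 2.15 mm

Free expansion if unrestrained: δ_free = αΔT L = 11.3×10⁻⁶ × 135 × 1900 = 2.898 mm.
At the allowable stress the elastic shortening the wall may impose is σL/E = 13 × 1900 / (33×10³) = 0.7485 mm.
The gap must absorb the remainder: g_min = 2.898 − 0.7485 = 2.15 mm.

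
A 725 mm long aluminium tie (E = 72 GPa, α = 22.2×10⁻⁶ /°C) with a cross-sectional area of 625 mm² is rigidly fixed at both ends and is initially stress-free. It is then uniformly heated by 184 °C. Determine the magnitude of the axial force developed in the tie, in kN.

Full restraint means ε = 0, so the stress is σ = EαΔT = 72×10³ × 22.2×10⁻⁶ × 184 = 294.1 MPa.
P = AEαΔT = 625 × 72×10³ × 22.2×10⁻⁶ × 184 = 183.8 kN (compressive).

P ≈ 184 kN (compressive)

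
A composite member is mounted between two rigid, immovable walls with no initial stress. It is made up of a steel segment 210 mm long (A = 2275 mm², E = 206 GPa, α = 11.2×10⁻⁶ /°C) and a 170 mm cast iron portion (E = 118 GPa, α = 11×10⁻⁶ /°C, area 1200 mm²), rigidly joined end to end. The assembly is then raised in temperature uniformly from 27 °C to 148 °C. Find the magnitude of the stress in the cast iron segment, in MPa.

With the walls removed the bar would change length by δ_free = Σ αᵢΔT Lᵢ = 11.2×10⁻⁶×121×210 + 11×10⁻⁶×121×170 = 0.5109 mm.
The rigid supports impose zero overall length change; the single axial force P common to all segments must satisfy P Σ Lᵢ/(AᵢEᵢ) = δ_free.
The series flexibility is Σ Lᵢ/(AᵢEᵢ) = 210/(2275×206×10³) + 170/(1200×118×10³) = 1.649×10⁻⁶ mm/N.
So P = 0.5109 / 1.649×10⁻⁶ = 309.9 kN, compressive.
σ_{cast iron} = P / A = 309900 / 1200 = 258.2 MPa.

σ ≈ 258 MPa (compressive)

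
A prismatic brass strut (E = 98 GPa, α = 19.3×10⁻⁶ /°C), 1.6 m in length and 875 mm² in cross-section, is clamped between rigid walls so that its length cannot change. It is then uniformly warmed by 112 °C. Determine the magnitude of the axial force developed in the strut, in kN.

P ≈ 185 kN (compressive)

With zero net strain, σ = E·αΔT = 98 GPa × 19.3×10⁻⁶ × 112 = 211.8 MPa.
Then P = σA = 211.8 × 875 mm² = 185.4 kN, compressive.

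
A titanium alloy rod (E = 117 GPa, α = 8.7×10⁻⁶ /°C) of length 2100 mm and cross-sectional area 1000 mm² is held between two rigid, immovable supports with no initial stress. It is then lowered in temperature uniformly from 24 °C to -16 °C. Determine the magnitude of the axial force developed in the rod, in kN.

P ≈ 40.7 kN (tensile)

The ends cannot move, so σ = EαΔT = 117×10³ × 8.7×10⁻⁶ × 40 = 40.72 MPa.
P = AEαΔT = 1000 × 117×10³ × 8.7×10⁻⁶ × 40 = 40.72 kN (tensile).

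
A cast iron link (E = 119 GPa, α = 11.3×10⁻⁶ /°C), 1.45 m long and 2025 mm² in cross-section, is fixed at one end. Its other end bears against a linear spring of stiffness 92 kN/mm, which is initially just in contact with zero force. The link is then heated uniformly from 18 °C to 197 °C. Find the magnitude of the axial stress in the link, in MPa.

σ ≈ 85.8 MPa (compressive)

If the spring were absent the link would lengthen by αΔT L = 11.3×10⁻⁶ × 179 × 1450 = 2.933 mm.
With a force P in the spring, the elastic change of the link is PL/(AE) and that of the spring is P/k; compatibility requires their sum to equal δ_free.
P [ L/(AE) + 1/k ] = δ_free → P [ 1450/(2025×119×10³) + 1/(92×10³) ] = 2.933.
P = 2.933 / 1.689×10⁻⁵ = 173700 N.
σ = P/A = 173700/2025 = 85.77 MPa.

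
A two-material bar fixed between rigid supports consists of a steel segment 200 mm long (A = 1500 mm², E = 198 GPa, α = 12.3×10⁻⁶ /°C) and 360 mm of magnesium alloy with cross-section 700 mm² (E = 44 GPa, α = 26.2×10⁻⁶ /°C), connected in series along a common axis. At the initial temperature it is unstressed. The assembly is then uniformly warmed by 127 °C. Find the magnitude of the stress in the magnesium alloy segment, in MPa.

Free thermal expansion of the whole bar: Σ αᵢΔT Lᵢ = 12.3×10⁻⁶×127×200 + 26.2×10⁻⁶×127×360 = 1.51 mm.
The walls prevent any net length change, so an axial force P (same in every segment) develops. Compatibility: P · Σ Lᵢ/(AᵢEᵢ) = δ_free.
Σ Lᵢ/(AᵢEᵢ) = 200/(1500×198×10³) + 360/(700×44×10³) = 1.236×10⁻⁵ mm/N.
P = 1.51 / 1.236×10⁻⁵ = 122200 N = 122.2 kN, compressive.
σ_{magnesium alloy} = P / A = 122200 / 700 = 174.5 MPa.

σ ≈ 175 MPa (compressive)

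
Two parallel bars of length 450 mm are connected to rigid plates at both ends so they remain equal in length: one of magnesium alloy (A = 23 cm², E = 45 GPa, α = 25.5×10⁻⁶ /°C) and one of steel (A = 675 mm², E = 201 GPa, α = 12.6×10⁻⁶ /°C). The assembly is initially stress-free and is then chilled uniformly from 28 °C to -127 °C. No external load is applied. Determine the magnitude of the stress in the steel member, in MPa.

The magnesium alloy has the larger α, so on cooling it would change length more than the steel if both were free. The rigid plates force a common final length, so the magnesium alloy is put into tension and the steel into compression, with equal and opposite forces P (no external load).
Compatibility of the two members (thermal + elastic change equal): (α₁ − α₂)ΔT = P·[1/(A₁E₁) + 1/(A₂E₂)].
|α₁ − α₂|·ΔT = 12.9×10⁻⁶ × 155 = 0.001999.
1/(A₁E₁) + 1/(A₂E₂) = 1/(2300×45×10³) + 1/(675×201×10³) = 1.703×10⁻⁸ N⁻¹.
P = 0.001999 / 1.703×10⁻⁸ = 117400 N = 117.4 kN.
σ_{steel} = P/A₂ = 117400/675 = 173.9 MPa, compressive.

σ ≈ 174 MPa (compressive)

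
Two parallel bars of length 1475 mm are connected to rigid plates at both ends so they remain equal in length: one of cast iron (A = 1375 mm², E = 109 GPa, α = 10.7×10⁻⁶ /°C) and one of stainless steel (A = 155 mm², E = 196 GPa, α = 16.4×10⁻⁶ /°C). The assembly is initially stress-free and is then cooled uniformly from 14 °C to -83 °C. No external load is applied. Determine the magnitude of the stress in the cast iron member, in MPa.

σ ≈ 10.2 MPa (compressive)

Both members must finish at the same length. With the larger α, the stainless steel tends to over-contract; the plates restrain it, putting the stainless steel in tension and the cast iron in compression. With no external load the two internal forces are equal and opposite, magnitude P.
Equating the net (thermal + elastic) strains gives |α₁ − α₂|·ΔT = P·[1/(A₁E₁) + 1/(A₂E₂)].
|α₁ − α₂|·ΔT = 5.7×10⁻⁶ × 97 = 0.0005529.
1/(A₁E₁) + 1/(A₂E₂) = 1/(1375×109×10³) + 1/(155×196×10³) = 3.959×10⁻⁸ N⁻¹.
So P = 0.0005529 / 3.959×10⁻⁸ = 13.97 kN.
σ_{cast iron} = P/A₁ = 13970/1375 = 10.16 MPa, compressive.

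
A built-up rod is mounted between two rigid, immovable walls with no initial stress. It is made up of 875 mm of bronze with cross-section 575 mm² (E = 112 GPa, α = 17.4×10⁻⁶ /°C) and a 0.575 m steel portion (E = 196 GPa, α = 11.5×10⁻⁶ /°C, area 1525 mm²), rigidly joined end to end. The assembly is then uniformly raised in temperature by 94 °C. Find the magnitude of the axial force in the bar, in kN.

P ≈ 132 kN (compressive)

Free thermal expansion of the whole bar: Σ αᵢΔT Lᵢ = 17.4×10⁻⁶×94×875 + 11.5×10⁻⁶×94×575 = 2.053 mm.
The walls prevent any net length change, so an axial force P (same in every segment) develops. Compatibility: P · Σ Lᵢ/(AᵢEᵢ) = δ_free.
Σ Lᵢ/(AᵢEᵢ) = 875/(575×112×10³) + 575/(1525×196×10³) = 1.551×10⁻⁵ mm/N.
So P = 2.053 / 1.551×10⁻⁵ = 132.3 kN, compressive.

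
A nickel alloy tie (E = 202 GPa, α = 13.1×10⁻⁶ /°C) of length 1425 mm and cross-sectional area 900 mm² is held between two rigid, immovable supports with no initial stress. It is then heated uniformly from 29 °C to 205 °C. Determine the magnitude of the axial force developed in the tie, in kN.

With zero net strain, σ = E·αΔT = 202 GPa × 13.1×10⁻⁶ × 176 = 465.7 MPa.
Axial force P = σA = 465.7 × 900 = 419200 N = 419.2 kN, compressive.

P ≈ 419 kN (compressive)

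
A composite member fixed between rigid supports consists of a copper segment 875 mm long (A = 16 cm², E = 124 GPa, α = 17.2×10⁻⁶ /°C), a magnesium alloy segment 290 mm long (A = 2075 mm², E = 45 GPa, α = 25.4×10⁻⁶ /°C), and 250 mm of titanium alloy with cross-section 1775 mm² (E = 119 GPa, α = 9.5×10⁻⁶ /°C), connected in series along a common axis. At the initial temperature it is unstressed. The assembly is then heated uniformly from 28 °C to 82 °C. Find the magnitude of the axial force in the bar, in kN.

Free thermal expansion of the whole bar: Σ αᵢΔT Lᵢ = 17.2×10⁻⁶×54×875 + 25.4×10⁻⁶×54×290 + 9.5×10⁻⁶×54×250 = 1.339 mm.
Since the ends are fixed, an axial force P builds up, equal in every segment, with P · Σ Lᵢ/(AᵢEᵢ) = δ_free.
The series flexibility is Σ Lᵢ/(AᵢEᵢ) = 875/(1600×124×10³) + 290/(2075×45×10³) + 250/(1775×119×10³) = 8.7×10⁻⁶ mm/N.
P = 1.339 / 8.7×10⁻⁶ = 153900 N = 153.9 kN, compressive.

P ≈ 154 kN (compressive)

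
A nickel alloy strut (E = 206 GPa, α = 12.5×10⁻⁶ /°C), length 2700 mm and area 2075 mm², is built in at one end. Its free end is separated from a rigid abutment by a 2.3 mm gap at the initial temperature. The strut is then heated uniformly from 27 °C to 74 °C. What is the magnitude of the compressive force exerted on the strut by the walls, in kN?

If the wall were absent the strut would grow by αΔT L = 12.5×10⁻⁶ × 47 × 2700 = 1.586 mm.
This is smaller than the 2.3 mm clearance, so the strut expands freely without reaching the stop — the stress is zero.

P ≈ 0 kN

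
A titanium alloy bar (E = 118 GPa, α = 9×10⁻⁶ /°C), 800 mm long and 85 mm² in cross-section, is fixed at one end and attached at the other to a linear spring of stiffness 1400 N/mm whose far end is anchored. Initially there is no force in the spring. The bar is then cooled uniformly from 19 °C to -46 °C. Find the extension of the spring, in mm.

δ ≈ 0.421 mm

The unrestrained thermal change is αΔT L = 9×10⁻⁶ × 65 × 800 = 0.468 mm.
Let P be the tensile force in the spring. The bar extends elastically by PL/(AE) and the spring stretches by P/k; together these equal δ_free.
P [ L/(AE) + 1/k ] = δ_free → P [ 800/(85×118×10³) + 1/(1400) ] = 0.468.
P = 0.468 / 0.000794 = 589.4 N.
Spring extension = P/k = 589.4/(1400) = 0.421 mm.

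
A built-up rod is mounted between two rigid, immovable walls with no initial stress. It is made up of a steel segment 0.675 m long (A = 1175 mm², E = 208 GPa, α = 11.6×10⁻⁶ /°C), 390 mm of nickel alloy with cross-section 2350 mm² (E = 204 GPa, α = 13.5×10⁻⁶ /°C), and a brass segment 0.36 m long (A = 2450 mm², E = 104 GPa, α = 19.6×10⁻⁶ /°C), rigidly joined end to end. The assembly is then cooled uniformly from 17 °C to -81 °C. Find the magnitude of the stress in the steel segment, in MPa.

Free thermal contraction of the whole bar: Σ αᵢΔT Lᵢ = 11.6×10⁻⁶×98×675 + 13.5×10⁻⁶×98×390 + 19.6×10⁻⁶×98×360 = 1.975 mm.
Since the ends are fixed, an axial force P builds up, equal in every segment, with P · Σ Lᵢ/(AᵢEᵢ) = δ_free.
The series flexibility is Σ Lᵢ/(AᵢEᵢ) = 675/(1175×208×10³) + 390/(2350×204×10³) + 360/(2450×104×10³) = 4.988×10⁻⁶ mm/N.
Hence P = δ_free / Σ(L/AE) = 1.975/4.988×10⁻⁶ = 395.9 kN (tensile).
σ_{steel} = P / A = 395900 / 1175 = 336.9 MPa.

σ ≈ 337 MPa (tensile)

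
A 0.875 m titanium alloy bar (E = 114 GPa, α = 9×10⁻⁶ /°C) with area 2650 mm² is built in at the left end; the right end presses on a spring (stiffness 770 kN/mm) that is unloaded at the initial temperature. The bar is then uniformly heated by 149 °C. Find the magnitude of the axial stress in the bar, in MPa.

Free thermal expansion: δ_free = αΔT L = 9×10⁻⁶ × 149 × 875 = 1.173 mm.
Let P be the compressive force at the spring. The bar shortens elastically by PL/(AE) and the spring compresses by P/k; together these equal δ_free.
P [ L/(AE) + 1/k ] = δ_free → P [ 875/(2650×114×10³) + 1/(770×10³) ] = 1.173.
P = 1.173 / 4.195×10⁻⁶ = 279700 N.
σ = P/A = 279700/2650 = 105.5 MPa.

σ ≈ 106 MPa (compressive)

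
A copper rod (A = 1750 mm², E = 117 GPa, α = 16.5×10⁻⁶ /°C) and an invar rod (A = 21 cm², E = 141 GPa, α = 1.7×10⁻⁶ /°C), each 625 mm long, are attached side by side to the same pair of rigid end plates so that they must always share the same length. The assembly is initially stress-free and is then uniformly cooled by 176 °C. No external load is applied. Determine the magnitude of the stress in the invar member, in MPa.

σ ≈ 150 MPa (compressive)

The copper has the larger α, so on cooling it would change length more than the invar if both were free. The rigid plates force a common final length, so the copper is put into tension and the invar into compression, with equal and opposite forces P (no external load).
Compatibility of the two members (thermal + elastic change equal): (α₁ − α₂)ΔT = P·[1/(A₁E₁) + 1/(A₂E₂)].
|α₁ − α₂|·ΔT = 14.8×10⁻⁶ × 176 = 0.002605.
1/(A₁E₁) + 1/(A₂E₂) = 1/(1750×117×10³) + 1/(2100×141×10³) = 8.261×10⁻⁹ N⁻¹.
P = 0.002605 / 8.261×10⁻⁹ = 315300 N = 315.3 kN.
σ_{invar} = P/A₂ = 315300/2100 = 150.1 MPa, compressive.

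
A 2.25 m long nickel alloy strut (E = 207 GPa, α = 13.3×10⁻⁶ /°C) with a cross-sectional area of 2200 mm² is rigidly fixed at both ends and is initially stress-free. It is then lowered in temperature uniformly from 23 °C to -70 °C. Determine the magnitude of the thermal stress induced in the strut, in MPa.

The supports are rigid, so the total axial strain is zero. The restrained thermal strain is ε = αΔT = 13.3×10⁻⁶ × 93 = 1236.9×10⁻⁶.
σ = EαΔT = 207×10³ × 13.3×10⁻⁶ × 93 = 256 MPa (tensile; the strut is trying to contract).

σ ≈ 256 MPa (tensile)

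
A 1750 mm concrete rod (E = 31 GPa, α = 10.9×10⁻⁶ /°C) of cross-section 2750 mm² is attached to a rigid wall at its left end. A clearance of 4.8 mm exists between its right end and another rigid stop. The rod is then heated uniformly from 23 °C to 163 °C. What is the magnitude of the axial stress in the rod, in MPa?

σ ≈ 0 MPa

Unrestrained expansion: δ_free = αΔT L = 10.9×10⁻⁶ × 140 × 1750 = 2.671 mm.
This is smaller than the 4.8 mm clearance, so the rod expands freely without reaching the stop — the stress is zero.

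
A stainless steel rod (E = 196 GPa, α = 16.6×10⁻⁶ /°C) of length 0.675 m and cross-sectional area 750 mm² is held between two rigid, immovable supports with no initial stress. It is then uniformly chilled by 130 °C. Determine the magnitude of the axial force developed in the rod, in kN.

Full restraint means ε = 0, so the stress is σ = EαΔT = 196×10³ × 16.6×10⁻⁶ × 130 = 423 MPa.
Axial force P = σA = 423 × 750 = 317200 N = 317.2 kN, tensile.

P ≈ 317 kN (tensile)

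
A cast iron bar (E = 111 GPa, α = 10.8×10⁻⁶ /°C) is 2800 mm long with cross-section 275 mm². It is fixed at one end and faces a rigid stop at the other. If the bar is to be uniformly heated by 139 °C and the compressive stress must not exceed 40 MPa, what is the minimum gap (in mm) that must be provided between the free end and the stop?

g ≈ 3.19 mm

Free expansion if unrestrained: δ_free = αΔT L = 10.8×10⁻⁶ × 139 × 2800 = 4.203 mm.
A stress of 40 MPa corresponds to the wall pushing the bar back by σL/E = 40×2800/(111×10³) = 1.009 mm.
So the gap has to take up the difference, g_min = δ_free − σL/E = 4.203 − 1.009 = 3.194 mm.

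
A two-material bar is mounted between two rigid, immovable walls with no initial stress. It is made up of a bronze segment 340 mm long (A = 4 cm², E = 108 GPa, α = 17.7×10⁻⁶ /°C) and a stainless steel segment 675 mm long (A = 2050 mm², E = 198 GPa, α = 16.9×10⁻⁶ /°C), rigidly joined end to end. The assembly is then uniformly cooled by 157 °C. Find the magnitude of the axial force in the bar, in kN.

If the supports were absent, the total length change would be Σ αᵢΔT Lᵢ = 17.7×10⁻⁶×157×340 + 16.9×10⁻⁶×157×675 = 2.736 mm.
The rigid supports impose zero overall length change; the single axial force P common to all segments must satisfy P Σ Lᵢ/(AᵢEᵢ) = δ_free.
Σ Lᵢ/(AᵢEᵢ) = 340/(400×108×10³) + 675/(2050×198×10³) = 9.533×10⁻⁶ mm/N.
P = 2.736 / 9.533×10⁻⁶ = 287000 N = 287 kN, tensile.

P ≈ 287 kN (tensile)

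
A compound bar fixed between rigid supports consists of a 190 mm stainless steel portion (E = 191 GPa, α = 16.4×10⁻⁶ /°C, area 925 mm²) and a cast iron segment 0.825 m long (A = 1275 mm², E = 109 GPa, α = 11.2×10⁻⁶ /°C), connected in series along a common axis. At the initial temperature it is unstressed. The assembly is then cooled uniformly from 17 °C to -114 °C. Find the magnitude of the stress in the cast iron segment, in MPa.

σ ≈ 181 MPa (tensile)

With the walls removed the bar would change length by δ_free = Σ αᵢΔT Lᵢ = 16.4×10⁻⁶×131×190 + 11.2×10⁻⁶×131×825 = 1.619 mm.
The walls prevent any net length change, so an axial force P (same in every segment) develops. Compatibility: P · Σ Lᵢ/(AᵢEᵢ) = δ_free.
The series flexibility is Σ Lᵢ/(AᵢEᵢ) = 190/(925×191×10³) + 825/(1275×109×10³) = 7.012×10⁻⁶ mm/N.
P = 1.619 / 7.012×10⁻⁶ = 230800 N = 230.8 kN, tensile.
σ_{cast iron} = P / A = 230800 / 1275 = 181.1 MPa.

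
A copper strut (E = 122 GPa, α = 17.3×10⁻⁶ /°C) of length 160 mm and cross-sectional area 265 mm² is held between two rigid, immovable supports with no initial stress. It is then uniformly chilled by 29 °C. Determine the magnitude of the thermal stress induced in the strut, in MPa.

With length fixed, the mechanical strain must cancel the thermal strain αΔT = 17.3×10⁻⁶ × 29 = 501.7×10⁻⁶.
σ = EαΔT = 122×10³ × 17.3×10⁻⁶ × 29 = 61.21 MPa (tensile; the strut is trying to contract).

σ ≈ 61.2 MPa (tensile)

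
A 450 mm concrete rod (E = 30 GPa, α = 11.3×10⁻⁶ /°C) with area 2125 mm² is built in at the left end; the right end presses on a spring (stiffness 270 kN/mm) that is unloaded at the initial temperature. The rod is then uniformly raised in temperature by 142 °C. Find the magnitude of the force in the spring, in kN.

Free thermal expansion: δ_free = αΔT L = 11.3×10⁻⁶ × 142 × 450 = 0.7221 mm.
Let P be the compressive force at the spring. The rod shortens elastically by PL/(AE) and the spring compresses by P/k; together these equal δ_free.
P [ L/(AE) + 1/k ] = δ_free → P [ 450/(2125×30×10³) + 1/(270×10³) ] = 0.7221.
P = 0.7221 / 1.076×10⁻⁵ = 67090 N.

P ≈ 67.1 kN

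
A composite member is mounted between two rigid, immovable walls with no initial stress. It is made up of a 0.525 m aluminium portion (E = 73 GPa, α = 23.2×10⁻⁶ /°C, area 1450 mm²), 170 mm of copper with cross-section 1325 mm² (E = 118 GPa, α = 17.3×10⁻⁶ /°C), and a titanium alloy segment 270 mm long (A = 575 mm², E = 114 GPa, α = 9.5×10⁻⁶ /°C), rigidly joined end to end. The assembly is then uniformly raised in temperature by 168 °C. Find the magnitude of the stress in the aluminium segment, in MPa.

σ ≈ 202 MPa (compressive)

Free thermal expansion of the whole bar: Σ αᵢΔT Lᵢ = 23.2×10⁻⁶×168×525 + 17.3×10⁻⁶×168×170 + 9.5×10⁻⁶×168×270 = 2.971 mm.
The rigid supports impose zero overall length change; the single axial force P common to all segments must satisfy P Σ Lᵢ/(AᵢEᵢ) = δ_free.
Σ Lᵢ/(AᵢEᵢ) = 525/(1450×73×10³) + 170/(1325×118×10³) + 270/(575×114×10³) = 1.017×10⁻⁵ mm/N.
Hence P = δ_free / Σ(L/AE) = 2.971/1.017×10⁻⁵ = 292.3 kN (compressive).
σ_{aluminium} = P / A = 292300 / 1450 = 201.6 MPa.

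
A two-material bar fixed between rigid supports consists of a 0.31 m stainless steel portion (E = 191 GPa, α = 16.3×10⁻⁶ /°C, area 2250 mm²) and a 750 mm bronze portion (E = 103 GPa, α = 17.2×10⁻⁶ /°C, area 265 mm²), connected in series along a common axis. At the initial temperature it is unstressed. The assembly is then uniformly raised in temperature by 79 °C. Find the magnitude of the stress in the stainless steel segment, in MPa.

σ ≈ 22.4 MPa (compressive)

If the supports were absent, the total length change would be Σ αᵢΔT Lᵢ = 16.3×10⁻⁶×79×310 + 17.2×10⁻⁶×79×750 = 1.418 mm.
The rigid supports impose zero overall length change; the single axial force P common to all segments must satisfy P Σ Lᵢ/(AᵢEᵢ) = δ_free.
Σ Lᵢ/(AᵢEᵢ) = 310/(2250×191×10³) + 750/(265×103×10³) = 2.82×10⁻⁵ mm/N.
P = 1.418 / 2.82×10⁻⁵ = 50300 N = 50.3 kN, compressive.
σ_{stainless steel} = P / A = 50300 / 2250 = 22.35 MPa.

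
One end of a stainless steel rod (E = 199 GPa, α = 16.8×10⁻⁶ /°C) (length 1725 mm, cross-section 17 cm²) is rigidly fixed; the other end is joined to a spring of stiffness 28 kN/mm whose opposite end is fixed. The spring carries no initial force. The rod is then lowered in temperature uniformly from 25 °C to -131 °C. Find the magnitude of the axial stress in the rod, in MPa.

σ ≈ 65.2 MPa (tensile)

Free thermal contraction: δ_free = αΔT L = 16.8×10⁻⁶ × 156 × 1725 = 4.521 mm.
Let P be the tensile force in the spring. The rod extends elastically by PL/(AE) and the spring stretches by P/k; together these equal δ_free.
So P = δ_free / [L/(AE) + 1/k] = 4.521 / [ 1725/(1700×199×10³) + 1/(28×10³) ].
P = 4.521 / 4.081×10⁻⁵ = 110800 N.
σ = P/A = 110800/1700 = 65.16 MPa.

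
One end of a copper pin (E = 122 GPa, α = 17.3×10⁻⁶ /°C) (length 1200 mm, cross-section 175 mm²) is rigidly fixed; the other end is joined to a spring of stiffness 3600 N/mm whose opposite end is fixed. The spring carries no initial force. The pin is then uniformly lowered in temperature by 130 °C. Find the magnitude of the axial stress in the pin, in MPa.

σ ≈ 46.2 MPa (tensile)

The unrestrained thermal change is αΔT L = 17.3×10⁻⁶ × 130 × 1200 = 2.699 mm.
Let P be the tensile force in the spring. The pin extends elastically by PL/(AE) and the spring stretches by P/k; together these equal δ_free.
P [ L/(AE) + 1/k ] = δ_free → P [ 1200/(175×122×10³) + 1/(3600) ] = 2.699.
P = 2.699 / 0.000334 = 8081 N.
σ = P/A = 8081/175 = 46.18 MPa.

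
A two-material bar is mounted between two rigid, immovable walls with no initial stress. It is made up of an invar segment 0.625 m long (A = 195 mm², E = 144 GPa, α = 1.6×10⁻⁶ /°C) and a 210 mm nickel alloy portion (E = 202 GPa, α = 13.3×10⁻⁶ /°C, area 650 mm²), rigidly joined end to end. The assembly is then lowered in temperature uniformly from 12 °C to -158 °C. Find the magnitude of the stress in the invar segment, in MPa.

With the walls removed the bar would change length by δ_free = Σ αᵢΔT Lᵢ = 1.6×10⁻⁶×170×625 + 13.3×10⁻⁶×170×210 = 0.6448 mm.
Since the ends are fixed, an axial force P builds up, equal in every segment, with P · Σ Lᵢ/(AᵢEᵢ) = δ_free.
The series flexibility is Σ Lᵢ/(AᵢEᵢ) = 625/(195×144×10³) + 210/(650×202×10³) = 2.386×10⁻⁵ mm/N.
Hence P = δ_free / Σ(L/AE) = 0.6448/2.386×10⁻⁵ = 27.03 kN (tensile).
σ_{invar} = P / A = 27030 / 195 = 138.6 MPa.

σ ≈ 139 MPa (tensile)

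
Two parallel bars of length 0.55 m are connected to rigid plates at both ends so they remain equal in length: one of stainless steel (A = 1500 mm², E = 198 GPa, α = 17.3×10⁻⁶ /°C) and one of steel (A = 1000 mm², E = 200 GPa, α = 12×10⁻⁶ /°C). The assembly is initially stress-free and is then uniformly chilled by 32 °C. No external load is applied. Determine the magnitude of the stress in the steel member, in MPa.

σ ≈ 20.3 MPa (compressive)

Both members must finish at the same length. With the larger α, the stainless steel tends to over-contract; the plates restrain it, putting the stainless steel in tension and the steel in compression. With no external load the two internal forces are equal and opposite, magnitude P.
Compatibility of the two members (thermal + elastic change equal): (α₁ − α₂)ΔT = P·[1/(A₁E₁) + 1/(A₂E₂)].
|α₁ − α₂|·ΔT = 5.3×10⁻⁶ × 32 = 0.0001696.
1/(A₁E₁) + 1/(A₂E₂) = 1/(1500×198×10³) + 1/(1000×200×10³) = 8.367×10⁻⁹ N⁻¹.
P = 0.0001696 / 8.367×10⁻⁹ = 20270 N = 20.27 kN.
σ_{steel} = P/A₂ = 20270/1000 = 20.27 MPa, compressive.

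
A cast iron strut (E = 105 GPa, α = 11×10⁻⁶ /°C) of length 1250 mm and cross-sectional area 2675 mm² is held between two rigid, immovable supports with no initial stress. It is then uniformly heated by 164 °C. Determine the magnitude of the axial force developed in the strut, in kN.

P ≈ 507 kN (compressive)

The ends cannot move, so σ = EαΔT = 105×10³ × 11×10⁻⁶ × 164 = 189.4 MPa.
Then P = σA = 189.4 × 2675 mm² = 506.7 kN, compressive.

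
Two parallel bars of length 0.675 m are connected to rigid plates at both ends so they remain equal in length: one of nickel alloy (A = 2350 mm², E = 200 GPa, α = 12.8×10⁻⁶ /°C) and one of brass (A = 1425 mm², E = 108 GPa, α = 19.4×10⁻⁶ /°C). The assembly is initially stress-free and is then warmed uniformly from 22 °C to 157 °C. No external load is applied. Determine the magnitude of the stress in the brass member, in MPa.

σ ≈ 72.5 MPa (compressive)

The brass has the larger α, so on heating it would change length more than the nickel alloy if both were free. The rigid plates force a common final length, so the brass is put into compression and the nickel alloy into tension, with equal and opposite forces P (no external load).
Equating the net (thermal + elastic) strains gives |α₁ − α₂|·ΔT = P·[1/(A₁E₁) + 1/(A₂E₂)].
|α₁ − α₂|·ΔT = 6.6×10⁻⁶ × 135 = 0.000891.
1/(A₁E₁) + 1/(A₂E₂) = 1/(2350×200×10³) + 1/(1425×108×10³) = 8.625×10⁻⁹ N⁻¹.
So P = 0.000891 / 8.625×10⁻⁹ = 103.3 kN.
σ_{brass} = P/A₂ = 103300/1425 = 72.49 MPa, compressive.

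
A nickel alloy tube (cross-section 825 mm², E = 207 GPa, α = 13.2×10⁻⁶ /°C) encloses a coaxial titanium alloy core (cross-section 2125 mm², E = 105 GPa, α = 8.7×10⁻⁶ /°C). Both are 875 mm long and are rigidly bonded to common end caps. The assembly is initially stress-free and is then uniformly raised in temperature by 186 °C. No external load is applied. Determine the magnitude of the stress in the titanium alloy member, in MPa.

Both members must finish at the same length. With the larger α, the nickel alloy tends to over-expand; the plates restrain it, putting the nickel alloy in compression and the titanium alloy in tension. With no external load the two internal forces are equal and opposite, magnitude P.
Equating the net (thermal + elastic) strains gives |α₁ − α₂|·ΔT = P·[1/(A₁E₁) + 1/(A₂E₂)].
|α₁ − α₂|·ΔT = 4.5×10⁻⁶ × 186 = 0.000837.
1/(A₁E₁) + 1/(A₂E₂) = 1/(825×207×10³) + 1/(2125×105×10³) = 1.034×10⁻⁸ N⁻¹.
So P = 0.000837 / 1.034×10⁻⁸ = 80.97 kN.
σ_{titanium alloy} = P/A₂ = 80970/2125 = 38.1 MPa, tensile.

σ ≈ 38.1 MPa (tensile)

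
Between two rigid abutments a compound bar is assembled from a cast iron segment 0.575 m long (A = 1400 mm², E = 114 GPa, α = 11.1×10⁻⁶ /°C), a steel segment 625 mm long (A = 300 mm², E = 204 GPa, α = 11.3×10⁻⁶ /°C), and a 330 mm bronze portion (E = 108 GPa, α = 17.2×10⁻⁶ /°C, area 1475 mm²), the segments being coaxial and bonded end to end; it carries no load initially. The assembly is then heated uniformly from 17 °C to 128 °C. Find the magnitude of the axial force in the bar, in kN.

With the walls removed the bar would change length by δ_free = Σ αᵢΔT Lᵢ = 11.1×10⁻⁶×111×575 + 11.3×10⁻⁶×111×625 + 17.2×10⁻⁶×111×330 = 2.122 mm.
Since the ends are fixed, an axial force P builds up, equal in every segment, with P · Σ Lᵢ/(AᵢEᵢ) = δ_free.
Σ Lᵢ/(AᵢEᵢ) = 575/(1400×114×10³) + 625/(300×204×10³) + 330/(1475×108×10³) = 1.589×10⁻⁵ mm/N.
So P = 2.122 / 1.589×10⁻⁵ = 133.6 kN, compressive.

P ≈ 134 kN (compressive)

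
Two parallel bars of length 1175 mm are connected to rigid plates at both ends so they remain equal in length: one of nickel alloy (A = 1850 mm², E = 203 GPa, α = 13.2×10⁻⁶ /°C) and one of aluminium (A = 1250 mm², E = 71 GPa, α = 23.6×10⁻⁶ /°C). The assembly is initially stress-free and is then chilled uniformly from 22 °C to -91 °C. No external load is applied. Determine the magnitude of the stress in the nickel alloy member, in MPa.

σ ≈ 45.6 MPa (compressive)

The aluminium has the larger α, so on cooling it would change length more than the nickel alloy if both were free. The rigid plates force a common final length, so the aluminium is put into tension and the nickel alloy into compression, with equal and opposite forces P (no external load).
Compatibility of the two members (thermal + elastic change equal): (α₁ − α₂)ΔT = P·[1/(A₁E₁) + 1/(A₂E₂)].
|α₁ − α₂|·ΔT = 10.4×10⁻⁶ × 113 = 0.001175.
1/(A₁E₁) + 1/(A₂E₂) = 1/(1850×203×10³) + 1/(1250×71×10³) = 1.393×10⁻⁸ N⁻¹.
So P = 0.001175 / 1.393×10⁻⁸ = 84.36 kN.
σ_{nickel alloy} = P/A₁ = 84360/1850 = 45.6 MPa, compressive.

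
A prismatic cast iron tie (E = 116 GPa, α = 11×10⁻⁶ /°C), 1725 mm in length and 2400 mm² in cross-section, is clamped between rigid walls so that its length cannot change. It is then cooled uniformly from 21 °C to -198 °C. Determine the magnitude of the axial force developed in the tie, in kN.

P ≈ 671 kN (tensile)

Full restraint means ε = 0, so the stress is σ = EαΔT = 116×10³ × 11×10⁻⁶ × 219 = 279.4 MPa.
Axial force P = σA = 279.4 × 2400 = 670700 N = 670.7 kN, tensile.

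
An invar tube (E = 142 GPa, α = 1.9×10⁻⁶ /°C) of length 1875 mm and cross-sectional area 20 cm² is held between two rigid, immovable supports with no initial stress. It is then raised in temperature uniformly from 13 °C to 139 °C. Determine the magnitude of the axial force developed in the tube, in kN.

P ≈ 68 kN (compressive)

Full restraint means ε = 0, so the stress is σ = EαΔT = 142×10³ × 1.9×10⁻⁶ × 126 = 33.99 MPa.
Then P = σA = 33.99 × 2000 mm² = 67.99 kN, compressive.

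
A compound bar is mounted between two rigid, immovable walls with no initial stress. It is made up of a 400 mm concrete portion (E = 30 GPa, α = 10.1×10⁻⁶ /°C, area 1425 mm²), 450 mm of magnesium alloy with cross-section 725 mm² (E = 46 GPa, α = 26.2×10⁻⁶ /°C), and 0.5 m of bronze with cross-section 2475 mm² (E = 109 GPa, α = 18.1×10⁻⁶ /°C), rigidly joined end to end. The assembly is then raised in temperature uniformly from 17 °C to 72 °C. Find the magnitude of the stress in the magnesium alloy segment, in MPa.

σ ≈ 76.4 MPa (compressive)

If the supports were absent, the total length change would be Σ αᵢΔT Lᵢ = 10.1×10⁻⁶×55×400 + 26.2×10⁻⁶×55×450 + 18.1×10⁻⁶×55×500 = 1.368 mm.
Since the ends are fixed, an axial force P builds up, equal in every segment, with P · Σ Lᵢ/(AᵢEᵢ) = δ_free.
Σ Lᵢ/(AᵢEᵢ) = 400/(1425×30×10³) + 450/(725×46×10³) + 500/(2475×109×10³) = 2.47×10⁻⁵ mm/N.
So P = 1.368 / 2.47×10⁻⁵ = 55.39 kN, compressive.
σ_{magnesium alloy} = P / A = 55390 / 725 = 76.4 MPa.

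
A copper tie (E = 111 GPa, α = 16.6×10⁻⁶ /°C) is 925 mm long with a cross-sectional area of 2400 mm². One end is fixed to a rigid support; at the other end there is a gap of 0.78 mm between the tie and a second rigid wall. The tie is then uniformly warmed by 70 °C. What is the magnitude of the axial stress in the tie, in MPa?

σ ≈ 35.4 MPa (compressive)

Free thermal elongation = αΔT L = 16.6×10⁻⁶ × 70 × 925 = 1.075 mm.
The gap closes (δ_free > 0.78 mm) and the wall then resists a further 1.075 − 0.78 = 0.2949 mm of expansion.
So σ = E(δ_free − g)/L = 111×10³ × 0.2949/925 = 35.38 MPa.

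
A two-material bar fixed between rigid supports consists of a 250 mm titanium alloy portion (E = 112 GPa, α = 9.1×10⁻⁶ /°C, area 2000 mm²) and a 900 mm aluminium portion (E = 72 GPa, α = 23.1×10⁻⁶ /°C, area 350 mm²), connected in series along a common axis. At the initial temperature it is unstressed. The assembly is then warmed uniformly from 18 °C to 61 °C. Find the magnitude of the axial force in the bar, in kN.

P ≈ 26.9 kN (compressive)

Free thermal expansion of the whole bar: Σ αᵢΔT Lᵢ = 9.1×10⁻⁶×43×250 + 23.1×10⁻⁶×43×900 = 0.9918 mm.
The walls prevent any net length change, so an axial force P (same in every segment) develops. Compatibility: P · Σ Lᵢ/(AᵢEᵢ) = δ_free.
The series flexibility is Σ Lᵢ/(AᵢEᵢ) = 250/(2000×112×10³) + 900/(350×72×10³) = 3.683×10⁻⁵ mm/N.
So P = 0.9918 / 3.683×10⁻⁵ = 26.93 kN, compressive.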